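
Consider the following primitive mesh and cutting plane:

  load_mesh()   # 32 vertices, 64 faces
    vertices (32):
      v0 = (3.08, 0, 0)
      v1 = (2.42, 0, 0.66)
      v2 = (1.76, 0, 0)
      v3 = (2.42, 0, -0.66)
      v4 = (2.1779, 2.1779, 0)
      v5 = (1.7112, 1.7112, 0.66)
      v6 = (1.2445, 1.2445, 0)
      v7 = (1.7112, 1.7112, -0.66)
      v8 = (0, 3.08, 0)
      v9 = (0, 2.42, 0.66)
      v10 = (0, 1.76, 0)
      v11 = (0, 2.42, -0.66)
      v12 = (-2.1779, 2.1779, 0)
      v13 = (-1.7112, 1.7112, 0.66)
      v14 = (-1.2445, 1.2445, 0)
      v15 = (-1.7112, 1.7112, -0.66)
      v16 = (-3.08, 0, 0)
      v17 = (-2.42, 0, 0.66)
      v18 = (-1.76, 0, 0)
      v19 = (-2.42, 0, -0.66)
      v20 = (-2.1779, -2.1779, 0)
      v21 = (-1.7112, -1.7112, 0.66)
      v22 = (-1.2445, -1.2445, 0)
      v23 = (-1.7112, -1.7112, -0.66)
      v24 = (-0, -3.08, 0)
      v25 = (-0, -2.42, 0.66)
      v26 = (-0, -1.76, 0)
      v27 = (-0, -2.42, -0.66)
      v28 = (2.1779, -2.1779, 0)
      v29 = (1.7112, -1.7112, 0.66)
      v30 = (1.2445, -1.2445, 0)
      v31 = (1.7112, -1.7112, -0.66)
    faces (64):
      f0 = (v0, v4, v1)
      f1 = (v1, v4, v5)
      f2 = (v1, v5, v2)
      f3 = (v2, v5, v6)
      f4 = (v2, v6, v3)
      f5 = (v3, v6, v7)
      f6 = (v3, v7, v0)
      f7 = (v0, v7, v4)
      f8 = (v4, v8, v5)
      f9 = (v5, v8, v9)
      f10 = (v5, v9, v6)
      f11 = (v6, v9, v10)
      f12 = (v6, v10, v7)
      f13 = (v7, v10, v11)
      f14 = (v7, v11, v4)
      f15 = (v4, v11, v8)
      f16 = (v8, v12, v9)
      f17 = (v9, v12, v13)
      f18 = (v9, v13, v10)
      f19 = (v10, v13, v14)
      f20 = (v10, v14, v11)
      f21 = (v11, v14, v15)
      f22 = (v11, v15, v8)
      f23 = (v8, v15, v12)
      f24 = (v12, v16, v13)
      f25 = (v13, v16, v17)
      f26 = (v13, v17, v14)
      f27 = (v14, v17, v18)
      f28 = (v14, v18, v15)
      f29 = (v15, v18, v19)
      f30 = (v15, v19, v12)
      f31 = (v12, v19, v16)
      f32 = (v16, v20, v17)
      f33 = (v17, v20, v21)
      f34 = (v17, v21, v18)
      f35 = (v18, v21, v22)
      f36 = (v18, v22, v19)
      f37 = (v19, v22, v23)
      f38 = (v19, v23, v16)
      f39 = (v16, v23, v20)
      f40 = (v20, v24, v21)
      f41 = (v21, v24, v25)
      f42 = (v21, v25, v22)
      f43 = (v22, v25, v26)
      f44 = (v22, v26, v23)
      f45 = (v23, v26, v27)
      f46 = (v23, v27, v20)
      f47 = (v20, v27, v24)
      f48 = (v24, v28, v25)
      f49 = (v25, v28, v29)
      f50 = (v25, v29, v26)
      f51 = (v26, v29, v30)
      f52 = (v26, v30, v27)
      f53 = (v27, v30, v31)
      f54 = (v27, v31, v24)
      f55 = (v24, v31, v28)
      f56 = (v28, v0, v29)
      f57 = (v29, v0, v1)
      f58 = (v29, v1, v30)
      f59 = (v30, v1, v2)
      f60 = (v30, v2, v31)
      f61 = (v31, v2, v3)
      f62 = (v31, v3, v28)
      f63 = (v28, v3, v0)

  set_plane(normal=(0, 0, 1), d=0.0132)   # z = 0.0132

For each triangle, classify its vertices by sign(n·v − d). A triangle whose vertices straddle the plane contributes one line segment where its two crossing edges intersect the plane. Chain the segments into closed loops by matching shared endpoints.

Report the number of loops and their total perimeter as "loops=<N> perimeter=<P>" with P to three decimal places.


Straddling triangles (32 of 64):
  (v0,v4,v1) [--+] → (2.18274, 2.13434, 0.0132)–(3.0668, 0, 0.0132)  len=2.3102
  (v1,v4,v5) [+-+] → (2.18274, 2.13434, 0.0132)–(2.16857, 2.16857, 0.0132)  len=0.0370
  (v1,v5,v2) [++-] → (1.75902, 0.034224, 0.0132)–(1.7732, 0, 0.0132)  len=0.0370
  (v2,v5,v6) [-+-] → (1.75902, 0.034224, 0.0132)–(1.25383, 1.25383, 0.0132)  len=1.3201
  (v4,v8,v5) [--+] → (0.034224, 3.05262, 0.0132)–(2.16857, 2.16857, 0.0132)  len=2.3102
  (v5,v8,v9) [+-+] → (0.034224, 3.05262, 0.0132)–(0, 3.0668, 0.0132)  len=0.0370
  (v5,v9,v6) [++-] → (1.21961, 1.26801, 0.0132)–(1.25383, 1.25383, 0.0132)  len=0.0370
  (v6,v9,v10) [-+-] → (1.21961, 1.26801, 0.0132)–(0, 1.7732, 0.0132)  len=1.3201
  (v8,v12,v9) [--+] → (-2.13434, 2.18274, 0.0132)–(0, 3.0668, 0.0132)  len=2.3102
  (v9,v12,v13) [+-+] → (-2.13434, 2.18274, 0.0132)–(-2.16857, 2.16857, 0.0132)  len=0.0370
  (v9,v13,v10) [++-] → (-0.034224, 1.75902, 0.0132)–(0, 1.7732, 0.0132)  len=0.0370
  (v10,v13,v14) [-+-] → (-0.034224, 1.75902, 0.0132)–(-1.25383, 1.25383, 0.0132)  len=1.3201
  (v12,v16,v13) [--+] → (-3.05262, 0.034224, 0.0132)–(-2.16857, 2.16857, 0.0132)  len=2.3102
  (v13,v16,v17) [+-+] → (-3.05262, 0.034224, 0.0132)–(-3.0668, 0, 0.0132)  len=0.0370
  (v13,v17,v14) [++-] → (-1.26801, 1.21961, 0.0132)–(-1.25383, 1.25383, 0.0132)  len=0.0370
  (v14,v17,v18) [-+-] → (-1.26801, 1.21961, 0.0132)–(-1.7732, 0, 0.0132)  len=1.3201
  (v16,v20,v17) [--+] → (-2.18274, -2.13434, 0.0132)–(-3.0668, 0, 0.0132)  len=2.3102
  (v17,v20,v21) [+-+] → (-2.18274, -2.13434, 0.0132)–(-2.16857, -2.16857, 0.0132)  len=0.0370
  (v17,v21,v18) [++-] → (-1.75902, -0.034224, 0.0132)–(-1.7732, 0, 0.0132)  len=0.0370
  (v18,v21,v22) [-+-] → (-1.75902, -0.034224, 0.0132)–(-1.25383, -1.25383, 0.0132)  len=1.3201
  (v20,v24,v21) [--+] → (-0.034224, -3.05262, 0.0132)–(-2.16857, -2.16857, 0.0132)  len=2.3102
  (v21,v24,v25) [+-+] → (-0.034224, -3.05262, 0.0132)–(0, -3.0668, 0.0132)  len=0.0370
  (v21,v25,v22) [++-] → (-1.21961, -1.26801, 0.0132)–(-1.25383, -1.25383, 0.0132)  len=0.0370
  (v22,v25,v26) [-+-] → (-1.21961, -1.26801, 0.0132)–(0, -1.7732, 0.0132)  len=1.3201
  (v24,v28,v25) [--+] → (2.13434, -2.18274, 0.0132)–(0, -3.0668, 0.0132)  len=2.3102
  (v25,v28,v29) [+-+] → (2.13434, -2.18274, 0.0132)–(2.16857, -2.16857, 0.0132)  len=0.0370
  (v25,v29,v26) [++-] → (0.034224, -1.75902, 0.0132)–(0, -1.7732, 0.0132)  len=0.0370
  (v26,v29,v30) [-+-] → (0.034224, -1.75902, 0.0132)–(1.25383, -1.25383, 0.0132)  len=1.3201
  (v28,v0,v29) [--+] → (3.05262, -0.034224, 0.0132)–(2.16857, -2.16857, 0.0132)  len=2.3102
  (v29,v0,v1) [+-+] → (3.05262, -0.034224, 0.0132)–(3.0668, 0, 0.0132)  len=0.0370
  (v29,v1,v30) [++-] → (1.26801, -1.21961, 0.0132)–(1.25383, -1.25383, 0.0132)  len=0.0370
  (v30,v1,v2) [-+-] → (1.26801, -1.21961, 0.0132)–(1.7732, 0, 0.0132)  len=1.3201

Chained into 2 loop(s):
  loop 1: 16 segments, perimeter = 18.7779
  loop 2: 16 segments, perimeter = 10.8572
Total perimeter = 29.635

loops=2 perimeter=29.635


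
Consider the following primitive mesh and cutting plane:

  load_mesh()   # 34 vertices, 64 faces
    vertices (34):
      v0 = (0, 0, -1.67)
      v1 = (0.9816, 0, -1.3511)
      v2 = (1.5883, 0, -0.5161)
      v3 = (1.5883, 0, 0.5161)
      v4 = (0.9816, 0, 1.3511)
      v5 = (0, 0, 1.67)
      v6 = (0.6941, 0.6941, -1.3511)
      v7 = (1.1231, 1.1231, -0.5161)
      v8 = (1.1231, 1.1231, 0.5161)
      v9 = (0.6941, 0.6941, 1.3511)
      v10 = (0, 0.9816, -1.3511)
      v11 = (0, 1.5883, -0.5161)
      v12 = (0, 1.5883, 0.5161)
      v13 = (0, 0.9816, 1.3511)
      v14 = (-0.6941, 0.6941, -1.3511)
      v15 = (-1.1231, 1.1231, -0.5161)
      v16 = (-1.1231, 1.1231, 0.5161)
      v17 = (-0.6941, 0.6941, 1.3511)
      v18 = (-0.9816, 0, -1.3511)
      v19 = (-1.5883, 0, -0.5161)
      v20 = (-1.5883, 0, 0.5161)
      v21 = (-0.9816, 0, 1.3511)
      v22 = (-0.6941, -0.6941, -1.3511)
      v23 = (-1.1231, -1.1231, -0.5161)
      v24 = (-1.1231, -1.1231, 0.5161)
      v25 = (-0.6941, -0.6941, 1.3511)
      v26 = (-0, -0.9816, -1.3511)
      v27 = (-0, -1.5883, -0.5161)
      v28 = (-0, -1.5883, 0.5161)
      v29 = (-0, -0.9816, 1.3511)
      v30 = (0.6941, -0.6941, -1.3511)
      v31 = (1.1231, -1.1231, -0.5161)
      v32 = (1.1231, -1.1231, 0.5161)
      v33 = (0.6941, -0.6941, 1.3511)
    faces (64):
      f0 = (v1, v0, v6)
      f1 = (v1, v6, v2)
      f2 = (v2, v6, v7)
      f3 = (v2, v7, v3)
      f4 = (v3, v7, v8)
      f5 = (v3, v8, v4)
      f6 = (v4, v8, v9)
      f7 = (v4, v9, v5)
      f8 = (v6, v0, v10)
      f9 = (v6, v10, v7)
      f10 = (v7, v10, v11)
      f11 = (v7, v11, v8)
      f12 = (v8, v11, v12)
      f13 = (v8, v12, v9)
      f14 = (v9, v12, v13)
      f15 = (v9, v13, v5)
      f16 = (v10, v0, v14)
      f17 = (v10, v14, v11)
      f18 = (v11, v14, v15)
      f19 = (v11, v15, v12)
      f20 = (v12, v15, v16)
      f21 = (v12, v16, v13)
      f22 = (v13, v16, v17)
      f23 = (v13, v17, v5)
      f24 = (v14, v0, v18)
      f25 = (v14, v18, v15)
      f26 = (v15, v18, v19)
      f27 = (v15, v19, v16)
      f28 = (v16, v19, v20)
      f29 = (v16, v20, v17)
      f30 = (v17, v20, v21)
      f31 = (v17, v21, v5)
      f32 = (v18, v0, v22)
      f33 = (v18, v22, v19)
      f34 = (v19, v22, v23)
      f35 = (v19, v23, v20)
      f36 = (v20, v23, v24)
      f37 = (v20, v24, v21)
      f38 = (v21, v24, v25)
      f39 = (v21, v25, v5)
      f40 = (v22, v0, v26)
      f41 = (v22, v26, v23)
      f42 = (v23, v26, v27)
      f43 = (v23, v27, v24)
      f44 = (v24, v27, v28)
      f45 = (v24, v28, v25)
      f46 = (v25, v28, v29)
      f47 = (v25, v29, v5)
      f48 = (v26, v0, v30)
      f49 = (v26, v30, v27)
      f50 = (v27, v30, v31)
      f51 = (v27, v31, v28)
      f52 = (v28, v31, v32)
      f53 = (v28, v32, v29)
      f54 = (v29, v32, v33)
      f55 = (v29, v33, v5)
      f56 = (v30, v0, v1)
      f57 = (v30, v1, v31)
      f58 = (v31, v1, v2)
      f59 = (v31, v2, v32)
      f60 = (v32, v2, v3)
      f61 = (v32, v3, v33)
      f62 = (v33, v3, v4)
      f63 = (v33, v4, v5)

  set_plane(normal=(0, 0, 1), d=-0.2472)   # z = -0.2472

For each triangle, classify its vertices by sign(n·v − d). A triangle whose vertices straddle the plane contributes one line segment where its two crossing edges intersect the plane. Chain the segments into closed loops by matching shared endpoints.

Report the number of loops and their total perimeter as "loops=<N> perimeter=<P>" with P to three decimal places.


Straddling triangles (16 of 64):
  (v2,v7,v3) [--+] → (1.24429, 0.83052, -0.2472)–(1.5883, 0, -0.2472)  len=0.8989
  (v3,v7,v8) [+-+] → (1.24429, 0.83052, -0.2472)–(1.1231, 1.1231, -0.2472)  len=0.3167
  (v7,v11,v8) [--+] → (0.29258, 1.46711, -0.2472)–(1.1231, 1.1231, -0.2472)  len=0.8989
  (v8,v11,v12) [+-+] → (0.29258, 1.46711, -0.2472)–(0, 1.5883, -0.2472)  len=0.3167
  (v11,v15,v12) [--+] → (-0.83052, 1.24429, -0.2472)–(0, 1.5883, -0.2472)  len=0.8989
  (v12,v15,v16) [+-+] → (-0.83052, 1.24429, -0.2472)–(-1.1231, 1.1231, -0.2472)  len=0.3167
  (v15,v19,v16) [--+] → (-1.46711, 0.29258, -0.2472)–(-1.1231, 1.1231, -0.2472)  len=0.8989
  (v16,v19,v20) [+-+] → (-1.46711, 0.29258, -0.2472)–(-1.5883, 0, -0.2472)  len=0.3167
  (v19,v23,v20) [--+] → (-1.24429, -0.83052, -0.2472)–(-1.5883, 0, -0.2472)  len=0.8989
  (v20,v23,v24) [+-+] → (-1.24429, -0.83052, -0.2472)–(-1.1231, -1.1231, -0.2472)  len=0.3167
  (v23,v27,v24) [--+] → (-0.29258, -1.46711, -0.2472)–(-1.1231, -1.1231, -0.2472)  len=0.8989
  (v24,v27,v28) [+-+] → (-0.29258, -1.46711, -0.2472)–(0, -1.5883, -0.2472)  len=0.3167
  (v27,v31,v28) [--+] → (0.83052, -1.24429, -0.2472)–(0, -1.5883, -0.2472)  len=0.8989
  (v28,v31,v32) [+-+] → (0.83052, -1.24429, -0.2472)–(1.1231, -1.1231, -0.2472)  len=0.3167
  (v31,v2,v32) [--+] → (1.46711, -0.29258, -0.2472)–(1.1231, -1.1231, -0.2472)  len=0.8989
  (v32,v2,v3) [+-+] → (1.46711, -0.29258, -0.2472)–(1.5883, 0, -0.2472)  len=0.3167

Chained into 1 loop(s):
  loop 1: 16 segments, perimeter = 9.7251
Total perimeter = 9.725

loops=1 perimeter=9.725


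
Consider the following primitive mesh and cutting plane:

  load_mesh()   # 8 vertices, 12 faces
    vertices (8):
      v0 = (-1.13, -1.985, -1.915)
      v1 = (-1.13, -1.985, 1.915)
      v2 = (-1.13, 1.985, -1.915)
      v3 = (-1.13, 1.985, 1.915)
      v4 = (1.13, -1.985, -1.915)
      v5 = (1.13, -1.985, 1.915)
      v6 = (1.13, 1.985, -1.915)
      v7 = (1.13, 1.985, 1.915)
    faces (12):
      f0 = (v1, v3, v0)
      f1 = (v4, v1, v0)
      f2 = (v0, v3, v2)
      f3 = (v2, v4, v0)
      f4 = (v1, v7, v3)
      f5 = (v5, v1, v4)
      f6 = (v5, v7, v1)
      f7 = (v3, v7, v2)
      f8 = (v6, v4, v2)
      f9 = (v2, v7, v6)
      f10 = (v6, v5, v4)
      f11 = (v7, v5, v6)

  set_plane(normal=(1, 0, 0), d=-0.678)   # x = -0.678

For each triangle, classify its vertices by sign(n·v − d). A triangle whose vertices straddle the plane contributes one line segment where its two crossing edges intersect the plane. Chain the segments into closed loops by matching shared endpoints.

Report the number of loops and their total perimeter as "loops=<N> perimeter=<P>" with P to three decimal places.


loops=1 perimeter=15.600

Straddling triangles (8 of 12):
  (v4,v1,v0) [+--] → (-0.678, -1.985, 1.149)–(-0.678, -1.985, -1.915)  len=3.0640
  (v2,v4,v0) [-+-] → (-0.678, 1.191, -1.915)–(-0.678, -1.985, -1.915)  len=3.1760
  (v1,v7,v3) [-+-] → (-0.678, -1.191, 1.915)–(-0.678, 1.985, 1.915)  len=3.1760
  (v5,v1,v4) [+-+] → (-0.678, -1.985, 1.915)–(-0.678, -1.985, 1.149)  len=0.7660
  (v5,v7,v1) [++-] → (-0.678, -1.191, 1.915)–(-0.678, -1.985, 1.915)  len=0.7940
  (v3,v7,v2) [-+-] → (-0.678, 1.985, 1.915)–(-0.678, 1.985, -1.149)  len=3.0640
  (v6,v4,v2) [++-] → (-0.678, 1.191, -1.915)–(-0.678, 1.985, -1.915)  len=0.7940
  (v2,v7,v6) [-++] → (-0.678, 1.985, -1.149)–(-0.678, 1.985, -1.915)  len=0.7660

Chained into 1 loop(s):
  loop 1: 8 segments, perimeter = 15.6000
Total perimeter = 15.600


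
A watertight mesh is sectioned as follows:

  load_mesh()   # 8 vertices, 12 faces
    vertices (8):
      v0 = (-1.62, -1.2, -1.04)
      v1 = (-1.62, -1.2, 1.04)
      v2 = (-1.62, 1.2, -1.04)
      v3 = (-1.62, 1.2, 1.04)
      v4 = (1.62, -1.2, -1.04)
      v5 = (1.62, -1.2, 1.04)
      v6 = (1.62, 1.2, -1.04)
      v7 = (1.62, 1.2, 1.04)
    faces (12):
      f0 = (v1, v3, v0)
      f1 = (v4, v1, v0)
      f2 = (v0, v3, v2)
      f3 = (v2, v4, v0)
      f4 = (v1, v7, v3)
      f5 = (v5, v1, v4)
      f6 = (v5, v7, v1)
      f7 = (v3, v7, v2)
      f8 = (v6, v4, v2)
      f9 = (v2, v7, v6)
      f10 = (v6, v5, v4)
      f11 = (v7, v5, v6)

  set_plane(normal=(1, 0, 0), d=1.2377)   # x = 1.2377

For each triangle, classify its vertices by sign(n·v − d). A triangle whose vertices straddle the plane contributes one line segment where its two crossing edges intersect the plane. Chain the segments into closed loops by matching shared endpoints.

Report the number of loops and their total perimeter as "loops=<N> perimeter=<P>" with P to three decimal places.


loops=1 perimeter=8.960

Straddling triangles (8 of 12):
  (v4,v1,v0) [+--] → (1.2377, -1.2, -0.794573)–(1.2377, -1.2, -1.04)  len=0.2454
  (v2,v4,v0) [-+-] → (1.2377, -0.916815, -1.04)–(1.2377, -1.2, -1.04)  len=0.2832
  (v1,v7,v3) [-+-] → (1.2377, 0.916815, 1.04)–(1.2377, 1.2, 1.04)  len=0.2832
  (v5,v1,v4) [+-+] → (1.2377, -1.2, 1.04)–(1.2377, -1.2, -0.794573)  len=1.8346
  (v5,v7,v1) [++-] → (1.2377, 0.916815, 1.04)–(1.2377, -1.2, 1.04)  len=2.1168
  (v3,v7,v2) [-+-] → (1.2377, 1.2, 1.04)–(1.2377, 1.2, 0.794573)  len=0.2454
  (v6,v4,v2) [++-] → (1.2377, -0.916815, -1.04)–(1.2377, 1.2, -1.04)  len=2.1168
  (v2,v7,v6) [-++] → (1.2377, 1.2, 0.794573)–(1.2377, 1.2, -1.04)  len=1.8346

Chained into 1 loop(s):
  loop 1: 8 segments, perimeter = 8.9600
Total perimeter = 8.960


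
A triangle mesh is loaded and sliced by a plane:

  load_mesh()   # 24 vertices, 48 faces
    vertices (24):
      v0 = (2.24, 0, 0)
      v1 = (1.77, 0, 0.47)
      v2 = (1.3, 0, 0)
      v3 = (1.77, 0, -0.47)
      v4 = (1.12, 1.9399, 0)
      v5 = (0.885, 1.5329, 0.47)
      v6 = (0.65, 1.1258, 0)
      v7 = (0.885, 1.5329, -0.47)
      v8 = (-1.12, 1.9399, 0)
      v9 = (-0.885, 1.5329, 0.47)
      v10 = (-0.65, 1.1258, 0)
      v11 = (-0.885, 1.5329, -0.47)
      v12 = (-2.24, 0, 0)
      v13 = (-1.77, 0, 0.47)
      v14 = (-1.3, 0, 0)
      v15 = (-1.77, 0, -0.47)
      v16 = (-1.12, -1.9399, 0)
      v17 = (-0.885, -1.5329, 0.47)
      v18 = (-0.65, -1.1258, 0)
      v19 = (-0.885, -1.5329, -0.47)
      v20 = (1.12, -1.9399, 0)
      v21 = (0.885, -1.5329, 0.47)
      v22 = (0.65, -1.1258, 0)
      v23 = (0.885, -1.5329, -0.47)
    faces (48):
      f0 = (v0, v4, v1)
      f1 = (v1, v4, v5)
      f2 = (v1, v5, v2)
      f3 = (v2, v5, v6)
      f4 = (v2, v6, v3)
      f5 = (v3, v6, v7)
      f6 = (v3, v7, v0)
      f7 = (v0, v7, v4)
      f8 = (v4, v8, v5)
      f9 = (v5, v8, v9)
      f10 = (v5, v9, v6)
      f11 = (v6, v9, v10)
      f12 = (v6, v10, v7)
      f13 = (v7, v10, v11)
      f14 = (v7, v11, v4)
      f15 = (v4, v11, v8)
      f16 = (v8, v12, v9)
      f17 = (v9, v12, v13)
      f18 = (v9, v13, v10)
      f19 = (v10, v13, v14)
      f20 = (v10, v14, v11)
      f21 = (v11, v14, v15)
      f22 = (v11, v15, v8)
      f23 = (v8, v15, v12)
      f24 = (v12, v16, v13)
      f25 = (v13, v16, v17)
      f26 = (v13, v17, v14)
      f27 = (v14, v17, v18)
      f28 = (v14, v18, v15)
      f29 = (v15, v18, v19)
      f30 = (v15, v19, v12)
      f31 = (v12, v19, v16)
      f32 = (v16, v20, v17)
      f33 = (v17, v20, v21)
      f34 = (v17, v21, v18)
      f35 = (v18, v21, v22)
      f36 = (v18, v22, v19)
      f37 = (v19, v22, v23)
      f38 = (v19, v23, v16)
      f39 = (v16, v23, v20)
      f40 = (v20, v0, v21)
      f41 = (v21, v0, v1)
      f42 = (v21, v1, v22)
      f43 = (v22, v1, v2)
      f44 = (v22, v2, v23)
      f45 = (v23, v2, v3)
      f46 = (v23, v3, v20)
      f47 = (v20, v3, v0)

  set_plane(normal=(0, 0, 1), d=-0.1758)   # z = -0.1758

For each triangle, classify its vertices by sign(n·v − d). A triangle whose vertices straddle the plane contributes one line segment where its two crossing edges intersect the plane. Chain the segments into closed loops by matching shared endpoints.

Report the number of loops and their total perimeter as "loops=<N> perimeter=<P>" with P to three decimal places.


Straddling triangles (24 of 48):
  (v2,v6,v3) [++-] → (1.06893, 0.704703, -0.1758)–(1.4758, 0, -0.1758)  len=0.8137
  (v3,v6,v7) [-+-] → (1.06893, 0.704703, -0.1758)–(0.7379, 1.27807, -0.1758)  len=0.6621
  (v3,v7,v0) [--+] → (1.73317, 0.57337, -0.1758)–(2.0642, 0, -0.1758)  len=0.6621
  (v0,v7,v4) [+-+] → (1.73317, 0.57337, -0.1758)–(1.0321, 1.78766, -0.1758)  len=1.4021
  (v6,v10,v7) [++-] → (-0.0758447, 1.27807, -0.1758)–(0.7379, 1.27807, -0.1758)  len=0.8137
  (v7,v10,v11) [-+-] → (-0.0758447, 1.27807, -0.1758)–(-0.7379, 1.27807, -0.1758)  len=0.6621
  (v7,v11,v4) [--+] → (0.370045, 1.78766, -0.1758)–(1.0321, 1.78766, -0.1758)  len=0.6621
  (v4,v11,v8) [+-+] → (0.370045, 1.78766, -0.1758)–(-1.0321, 1.78766, -0.1758)  len=1.4021
  (v10,v14,v11) [++-] → (-1.14477, 0.57337, -0.1758)–(-0.7379, 1.27807, -0.1758)  len=0.8137
  (v11,v14,v15) [-+-] → (-1.14477, 0.57337, -0.1758)–(-1.4758, 0, -0.1758)  len=0.6621
  (v11,v15,v8) [--+] → (-1.36313, 1.21429, -0.1758)–(-1.0321, 1.78766, -0.1758)  len=0.6621
  (v8,v15,v12) [+-+] → (-1.36313, 1.21429, -0.1758)–(-2.0642, 0, -0.1758)  len=1.4021
  (v14,v18,v15) [++-] → (-1.06893, -0.704703, -0.1758)–(-1.4758, 0, -0.1758)  len=0.8137
  (v15,v18,v19) [-+-] → (-1.06893, -0.704703, -0.1758)–(-0.7379, -1.27807, -0.1758)  len=0.6621
  (v15,v19,v12) [--+] → (-1.73317, -0.57337, -0.1758)–(-2.0642, 0, -0.1758)  len=0.6621
  (v12,v19,v16) [+-+] → (-1.73317, -0.57337, -0.1758)–(-1.0321, -1.78766, -0.1758)  len=1.4021
  (v18,v22,v19) [++-] → (0.0758447, -1.27807, -0.1758)–(-0.7379, -1.27807, -0.1758)  len=0.8137
  (v19,v22,v23) [-+-] → (0.0758447, -1.27807, -0.1758)–(0.7379, -1.27807, -0.1758)  len=0.6621
  (v19,v23,v16) [--+] → (-0.370045, -1.78766, -0.1758)–(-1.0321, -1.78766, -0.1758)  len=0.6621
  (v16,v23,v20) [+-+] → (-0.370045, -1.78766, -0.1758)–(1.0321, -1.78766, -0.1758)  len=1.4021
  (v22,v2,v23) [++-] → (1.14477, -0.57337, -0.1758)–(0.7379, -1.27807, -0.1758)  len=0.8137
  (v23,v2,v3) [-+-] → (1.14477, -0.57337, -0.1758)–(1.4758, 0, -0.1758)  len=0.6621
  (v23,v3,v20) [--+] → (1.36313, -1.21429, -0.1758)–(1.0321, -1.78766, -0.1758)  len=0.6621
  (v20,v3,v0) [+-+] → (1.36313, -1.21429, -0.1758)–(2.0642, 0, -0.1758)  len=1.4021

Chained into 2 loop(s):
  loop 1: 12 segments, perimeter = 8.8548
  loop 2: 12 segments, perimeter = 12.3853
Total perimeter = 21.240

loops=2 perimeter=21.240


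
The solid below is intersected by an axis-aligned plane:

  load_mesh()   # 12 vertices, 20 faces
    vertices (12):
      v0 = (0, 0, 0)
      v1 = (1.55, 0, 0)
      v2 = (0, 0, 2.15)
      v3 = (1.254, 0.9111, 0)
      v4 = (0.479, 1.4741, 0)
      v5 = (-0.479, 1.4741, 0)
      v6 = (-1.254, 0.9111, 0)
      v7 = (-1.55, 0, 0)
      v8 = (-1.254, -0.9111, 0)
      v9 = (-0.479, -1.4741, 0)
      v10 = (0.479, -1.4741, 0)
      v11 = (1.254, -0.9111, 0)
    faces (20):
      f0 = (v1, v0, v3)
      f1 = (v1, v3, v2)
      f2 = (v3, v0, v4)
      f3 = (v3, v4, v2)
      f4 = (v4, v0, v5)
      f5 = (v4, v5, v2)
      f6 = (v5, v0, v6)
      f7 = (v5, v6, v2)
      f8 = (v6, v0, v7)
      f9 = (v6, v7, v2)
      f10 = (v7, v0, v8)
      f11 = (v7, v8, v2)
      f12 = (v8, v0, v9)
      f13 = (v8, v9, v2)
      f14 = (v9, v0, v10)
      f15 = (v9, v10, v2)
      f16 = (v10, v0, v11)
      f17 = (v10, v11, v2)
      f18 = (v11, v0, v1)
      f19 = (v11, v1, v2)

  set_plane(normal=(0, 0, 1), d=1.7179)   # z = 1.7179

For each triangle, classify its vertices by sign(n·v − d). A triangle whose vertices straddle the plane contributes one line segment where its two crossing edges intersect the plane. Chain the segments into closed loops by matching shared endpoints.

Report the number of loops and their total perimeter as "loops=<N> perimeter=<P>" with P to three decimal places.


Straddling triangles (10 of 20):
  (v1,v3,v2) [--+] → (0.252025, 0.18311, 1.7179)–(0.311514, 0, 1.7179)  len=0.1925
  (v3,v4,v2) [--+] → (0.0962679, 0.29626, 1.7179)–(0.252025, 0.18311, 1.7179)  len=0.1925
  (v4,v5,v2) [--+] → (-0.0962679, 0.29626, 1.7179)–(0.0962679, 0.29626, 1.7179)  len=0.1925
  (v5,v6,v2) [--+] → (-0.252025, 0.18311, 1.7179)–(-0.0962679, 0.29626, 1.7179)  len=0.1925
  (v6,v7,v2) [--+] → (-0.311514, 0, 1.7179)–(-0.252025, 0.18311, 1.7179)  len=0.1925
  (v7,v8,v2) [--+] → (-0.252025, -0.18311, 1.7179)–(-0.311514, 0, 1.7179)  len=0.1925
  (v8,v9,v2) [--+] → (-0.0962679, -0.29626, 1.7179)–(-0.252025, -0.18311, 1.7179)  len=0.1925
  (v9,v10,v2) [--+] → (0.0962679, -0.29626, 1.7179)–(-0.0962679, -0.29626, 1.7179)  len=0.1925
  (v10,v11,v2) [--+] → (0.252025, -0.18311, 1.7179)–(0.0962679, -0.29626, 1.7179)  len=0.1925
  (v11,v1,v2) [--+] → (0.311514, 0, 1.7179)–(0.252025, -0.18311, 1.7179)  len=0.1925

Chained into 1 loop(s):
  loop 1: 10 segments, perimeter = 1.9253
Total perimeter = 1.925

loops=1 perimeter=1.925


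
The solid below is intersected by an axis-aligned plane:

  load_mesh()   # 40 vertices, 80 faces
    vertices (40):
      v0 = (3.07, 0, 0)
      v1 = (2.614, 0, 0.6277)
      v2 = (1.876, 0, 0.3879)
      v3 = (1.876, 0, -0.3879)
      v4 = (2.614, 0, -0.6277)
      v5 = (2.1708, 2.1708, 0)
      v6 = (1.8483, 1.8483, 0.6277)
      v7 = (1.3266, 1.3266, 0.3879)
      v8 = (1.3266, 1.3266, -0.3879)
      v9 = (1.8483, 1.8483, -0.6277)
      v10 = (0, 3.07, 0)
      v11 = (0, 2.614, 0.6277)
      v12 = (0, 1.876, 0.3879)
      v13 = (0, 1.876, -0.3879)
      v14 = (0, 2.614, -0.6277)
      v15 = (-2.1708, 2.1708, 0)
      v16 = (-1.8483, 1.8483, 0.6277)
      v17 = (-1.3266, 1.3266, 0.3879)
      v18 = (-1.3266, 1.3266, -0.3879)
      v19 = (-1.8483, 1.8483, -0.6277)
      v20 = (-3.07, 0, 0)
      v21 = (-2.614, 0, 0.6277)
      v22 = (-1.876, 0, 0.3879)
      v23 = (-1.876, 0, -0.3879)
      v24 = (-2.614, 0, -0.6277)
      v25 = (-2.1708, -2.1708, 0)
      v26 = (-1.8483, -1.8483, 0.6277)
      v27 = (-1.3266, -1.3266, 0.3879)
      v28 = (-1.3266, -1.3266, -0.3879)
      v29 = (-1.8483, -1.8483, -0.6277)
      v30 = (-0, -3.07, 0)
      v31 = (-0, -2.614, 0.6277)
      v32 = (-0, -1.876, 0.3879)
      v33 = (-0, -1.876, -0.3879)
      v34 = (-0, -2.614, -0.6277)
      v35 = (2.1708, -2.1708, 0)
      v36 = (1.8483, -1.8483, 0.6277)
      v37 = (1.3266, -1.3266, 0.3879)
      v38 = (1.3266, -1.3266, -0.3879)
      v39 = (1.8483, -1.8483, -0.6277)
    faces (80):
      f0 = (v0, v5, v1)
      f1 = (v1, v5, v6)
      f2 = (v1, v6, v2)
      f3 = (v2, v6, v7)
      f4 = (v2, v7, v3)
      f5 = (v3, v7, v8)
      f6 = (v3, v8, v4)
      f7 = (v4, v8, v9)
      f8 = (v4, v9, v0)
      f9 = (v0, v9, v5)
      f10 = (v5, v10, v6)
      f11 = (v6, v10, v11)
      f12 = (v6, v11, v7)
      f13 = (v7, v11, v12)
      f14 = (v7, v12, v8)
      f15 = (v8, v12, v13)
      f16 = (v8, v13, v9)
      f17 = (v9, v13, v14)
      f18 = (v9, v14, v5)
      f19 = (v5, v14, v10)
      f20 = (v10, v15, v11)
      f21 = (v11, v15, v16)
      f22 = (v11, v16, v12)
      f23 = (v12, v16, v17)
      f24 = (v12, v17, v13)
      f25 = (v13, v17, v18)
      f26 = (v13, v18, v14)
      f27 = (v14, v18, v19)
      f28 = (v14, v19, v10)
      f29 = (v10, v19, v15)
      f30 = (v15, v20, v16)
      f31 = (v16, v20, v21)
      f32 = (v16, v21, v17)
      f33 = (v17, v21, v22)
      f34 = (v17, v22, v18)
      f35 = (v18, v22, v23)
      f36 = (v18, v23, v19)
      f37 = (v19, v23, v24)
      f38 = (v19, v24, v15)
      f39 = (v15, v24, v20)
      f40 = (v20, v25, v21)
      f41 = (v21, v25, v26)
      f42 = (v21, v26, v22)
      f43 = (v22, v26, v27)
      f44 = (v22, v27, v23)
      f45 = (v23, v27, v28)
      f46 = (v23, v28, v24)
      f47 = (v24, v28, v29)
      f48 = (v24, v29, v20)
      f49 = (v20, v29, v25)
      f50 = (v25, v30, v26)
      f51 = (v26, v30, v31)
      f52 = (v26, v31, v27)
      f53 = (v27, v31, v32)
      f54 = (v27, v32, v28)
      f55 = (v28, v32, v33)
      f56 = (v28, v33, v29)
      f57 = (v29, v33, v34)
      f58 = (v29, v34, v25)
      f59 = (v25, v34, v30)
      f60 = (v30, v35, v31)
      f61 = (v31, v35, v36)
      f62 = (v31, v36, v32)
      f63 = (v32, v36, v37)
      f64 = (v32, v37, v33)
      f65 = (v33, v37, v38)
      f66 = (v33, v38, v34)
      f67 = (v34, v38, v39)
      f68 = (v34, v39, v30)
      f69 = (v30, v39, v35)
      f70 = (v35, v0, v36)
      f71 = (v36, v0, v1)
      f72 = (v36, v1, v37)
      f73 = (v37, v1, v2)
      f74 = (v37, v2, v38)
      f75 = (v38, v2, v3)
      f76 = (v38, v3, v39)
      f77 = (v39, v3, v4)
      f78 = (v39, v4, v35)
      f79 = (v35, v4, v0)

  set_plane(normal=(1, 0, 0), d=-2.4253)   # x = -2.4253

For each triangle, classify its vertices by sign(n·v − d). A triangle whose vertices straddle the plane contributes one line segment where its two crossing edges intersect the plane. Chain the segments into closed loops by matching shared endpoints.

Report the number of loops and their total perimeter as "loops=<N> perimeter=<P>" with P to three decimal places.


loops=1 perimeter=6.908

Straddling triangles (14 of 80):
  (v15,v20,v16) [+-+] → (-2.4253, 1.5564, 0)–(-2.4253, 0.975361, 0.331242)  len=0.6688
  (v16,v20,v21) [+--] → (-2.4253, 0.975361, 0.331242)–(-2.4253, 0.455497, 0.6277)  len=0.5985
  (v16,v21,v17) [+-+] → (-2.4253, 0.455497, 0.6277)–(-2.4253, 0.194446, 0.592551)  len=0.2634
  (v17,v21,v22) [+-+] → (-2.4253, 0.194446, 0.592551)–(-2.4253, 0, 0.566385)  len=0.1962
  (v19,v23,v24) [++-] → (-2.4253, 0, -0.566385)–(-2.4253, 0.455497, -0.6277)  len=0.4596
  (v19,v24,v15) [+-+] → (-2.4253, 0.455497, -0.6277)–(-2.4253, 0.924255, -0.360446)  len=0.5396
  (v15,v24,v20) [+--] → (-2.4253, 0.924255, -0.360446)–(-2.4253, 1.5564, 0)  len=0.7277
  (v20,v25,v21) [-+-] → (-2.4253, -1.5564, 0)–(-2.4253, -0.924255, 0.360446)  len=0.7277
  (v21,v25,v26) [-++] → (-2.4253, -0.924255, 0.360446)–(-2.4253, -0.455497, 0.6277)  len=0.5396
  (v21,v26,v22) [-++] → (-2.4253, -0.455497, 0.6277)–(-2.4253, 0, 0.566385)  len=0.4596
  (v23,v28,v24) [++-] → (-2.4253, -0.194446, -0.592551)–(-2.4253, 0, -0.566385)  len=0.1962
  (v24,v28,v29) [-++] → (-2.4253, -0.194446, -0.592551)–(-2.4253, -0.455497, -0.6277)  len=0.2634
  (v24,v29,v20) [-+-] → (-2.4253, -0.455497, -0.6277)–(-2.4253, -0.975361, -0.331242)  len=0.5985
  (v20,v29,v25) [-++] → (-2.4253, -0.975361, -0.331242)–(-2.4253, -1.5564, 0)  len=0.6688

Chained into 1 loop(s):
  loop 1: 14 segments, perimeter = 6.9075
Total perimeter = 6.908


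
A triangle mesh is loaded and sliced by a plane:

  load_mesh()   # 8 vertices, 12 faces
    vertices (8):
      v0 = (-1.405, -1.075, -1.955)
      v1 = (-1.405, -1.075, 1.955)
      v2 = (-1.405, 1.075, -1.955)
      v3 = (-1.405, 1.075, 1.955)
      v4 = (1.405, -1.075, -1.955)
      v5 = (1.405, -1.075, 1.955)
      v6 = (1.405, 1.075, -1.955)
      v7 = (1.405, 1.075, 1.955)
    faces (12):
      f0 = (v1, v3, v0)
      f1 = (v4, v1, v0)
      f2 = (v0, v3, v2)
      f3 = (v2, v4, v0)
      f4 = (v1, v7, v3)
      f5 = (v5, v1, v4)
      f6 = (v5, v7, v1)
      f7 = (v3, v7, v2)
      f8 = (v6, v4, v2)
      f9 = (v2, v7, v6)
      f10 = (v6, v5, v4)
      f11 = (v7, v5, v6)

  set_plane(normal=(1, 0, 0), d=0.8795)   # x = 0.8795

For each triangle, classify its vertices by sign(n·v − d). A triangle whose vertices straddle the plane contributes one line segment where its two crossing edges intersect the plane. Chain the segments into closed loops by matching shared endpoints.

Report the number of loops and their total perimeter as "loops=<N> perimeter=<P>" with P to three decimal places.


Straddling triangles (8 of 12):
  (v4,v1,v0) [+--] → (0.8795, -1.075, -1.22379)–(0.8795, -1.075, -1.955)  len=0.7312
  (v2,v4,v0) [-+-] → (0.8795, -0.672927, -1.955)–(0.8795, -1.075, -1.955)  len=0.4021
  (v1,v7,v3) [-+-] → (0.8795, 0.672927, 1.955)–(0.8795, 1.075, 1.955)  len=0.4021
  (v5,v1,v4) [+-+] → (0.8795, -1.075, 1.955)–(0.8795, -1.075, -1.22379)  len=3.1788
  (v5,v7,v1) [++-] → (0.8795, 0.672927, 1.955)–(0.8795, -1.075, 1.955)  len=1.7479
  (v3,v7,v2) [-+-] → (0.8795, 1.075, 1.955)–(0.8795, 1.075, 1.22379)  len=0.7312
  (v6,v4,v2) [++-] → (0.8795, -0.672927, -1.955)–(0.8795, 1.075, -1.955)  len=1.7479
  (v2,v7,v6) [-++] → (0.8795, 1.075, 1.22379)–(0.8795, 1.075, -1.955)  len=3.1788

Chained into 1 loop(s):
  loop 1: 8 segments, perimeter = 12.1200
Total perimeter = 12.120

loops=1 perimeter=12.120


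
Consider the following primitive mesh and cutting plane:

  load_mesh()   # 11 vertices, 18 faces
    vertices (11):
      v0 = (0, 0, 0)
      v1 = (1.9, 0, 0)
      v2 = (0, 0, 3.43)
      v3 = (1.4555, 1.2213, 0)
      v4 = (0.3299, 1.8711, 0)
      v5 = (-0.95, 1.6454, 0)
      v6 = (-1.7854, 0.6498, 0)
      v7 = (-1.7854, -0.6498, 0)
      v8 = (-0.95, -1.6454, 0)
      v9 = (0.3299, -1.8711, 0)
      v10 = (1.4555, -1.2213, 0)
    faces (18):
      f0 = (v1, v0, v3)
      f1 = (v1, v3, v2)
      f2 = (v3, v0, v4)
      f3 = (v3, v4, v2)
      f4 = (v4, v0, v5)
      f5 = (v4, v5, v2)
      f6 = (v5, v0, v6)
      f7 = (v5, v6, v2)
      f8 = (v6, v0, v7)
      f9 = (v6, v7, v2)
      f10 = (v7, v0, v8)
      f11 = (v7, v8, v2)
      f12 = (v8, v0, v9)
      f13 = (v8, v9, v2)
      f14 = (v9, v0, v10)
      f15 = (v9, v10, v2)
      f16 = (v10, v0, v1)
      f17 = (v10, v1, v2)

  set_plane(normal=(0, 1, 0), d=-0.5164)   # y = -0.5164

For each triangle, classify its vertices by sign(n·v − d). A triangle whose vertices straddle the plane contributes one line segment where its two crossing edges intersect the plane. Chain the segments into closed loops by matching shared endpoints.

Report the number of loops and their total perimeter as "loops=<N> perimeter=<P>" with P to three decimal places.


Straddling triangles (10 of 18):
  (v6,v0,v7) [++-] → (-1.41887, -0.5164, 0)–(-1.7854, -0.5164, 0)  len=0.3665
  (v6,v7,v2) [+-+] → (-1.7854, -0.5164, 0)–(-1.41887, -0.5164, 0.704158)  len=0.7938
  (v7,v0,v8) [-+-] → (-1.41887, -0.5164, 0)–(-0.298152, -0.5164, 0)  len=1.1207
  (v7,v8,v2) [--+] → (-0.298152, -0.5164, 2.35351)–(-1.41887, -0.5164, 0.704158)  len=1.9941
  (v8,v0,v9) [-+-] → (-0.298152, -0.5164, 0)–(0.0910482, -0.5164, 0)  len=0.3892
  (v8,v9,v2) [--+] → (0.0910482, -0.5164, 2.48336)–(-0.298152, -0.5164, 2.35351)  len=0.4103
  (v9,v0,v10) [-+-] → (0.0910482, -0.5164, 0)–(0.615426, -0.5164, 0)  len=0.5244
  (v9,v10,v2) [--+] → (0.615426, -0.5164, 1.9797)–(0.0910482, -0.5164, 2.48336)  len=0.7271
  (v10,v0,v1) [-++] → (0.615426, -0.5164, 0)–(1.71205, -0.5164, 0)  len=1.0966
  (v10,v1,v2) [-++] → (1.71205, -0.5164, 0)–(0.615426, -0.5164, 1.9797)  len=2.2631

Chained into 1 loop(s):
  loop 1: 10 segments, perimeter = 9.6859
Total perimeter = 9.686

loops=1 perimeter=9.686


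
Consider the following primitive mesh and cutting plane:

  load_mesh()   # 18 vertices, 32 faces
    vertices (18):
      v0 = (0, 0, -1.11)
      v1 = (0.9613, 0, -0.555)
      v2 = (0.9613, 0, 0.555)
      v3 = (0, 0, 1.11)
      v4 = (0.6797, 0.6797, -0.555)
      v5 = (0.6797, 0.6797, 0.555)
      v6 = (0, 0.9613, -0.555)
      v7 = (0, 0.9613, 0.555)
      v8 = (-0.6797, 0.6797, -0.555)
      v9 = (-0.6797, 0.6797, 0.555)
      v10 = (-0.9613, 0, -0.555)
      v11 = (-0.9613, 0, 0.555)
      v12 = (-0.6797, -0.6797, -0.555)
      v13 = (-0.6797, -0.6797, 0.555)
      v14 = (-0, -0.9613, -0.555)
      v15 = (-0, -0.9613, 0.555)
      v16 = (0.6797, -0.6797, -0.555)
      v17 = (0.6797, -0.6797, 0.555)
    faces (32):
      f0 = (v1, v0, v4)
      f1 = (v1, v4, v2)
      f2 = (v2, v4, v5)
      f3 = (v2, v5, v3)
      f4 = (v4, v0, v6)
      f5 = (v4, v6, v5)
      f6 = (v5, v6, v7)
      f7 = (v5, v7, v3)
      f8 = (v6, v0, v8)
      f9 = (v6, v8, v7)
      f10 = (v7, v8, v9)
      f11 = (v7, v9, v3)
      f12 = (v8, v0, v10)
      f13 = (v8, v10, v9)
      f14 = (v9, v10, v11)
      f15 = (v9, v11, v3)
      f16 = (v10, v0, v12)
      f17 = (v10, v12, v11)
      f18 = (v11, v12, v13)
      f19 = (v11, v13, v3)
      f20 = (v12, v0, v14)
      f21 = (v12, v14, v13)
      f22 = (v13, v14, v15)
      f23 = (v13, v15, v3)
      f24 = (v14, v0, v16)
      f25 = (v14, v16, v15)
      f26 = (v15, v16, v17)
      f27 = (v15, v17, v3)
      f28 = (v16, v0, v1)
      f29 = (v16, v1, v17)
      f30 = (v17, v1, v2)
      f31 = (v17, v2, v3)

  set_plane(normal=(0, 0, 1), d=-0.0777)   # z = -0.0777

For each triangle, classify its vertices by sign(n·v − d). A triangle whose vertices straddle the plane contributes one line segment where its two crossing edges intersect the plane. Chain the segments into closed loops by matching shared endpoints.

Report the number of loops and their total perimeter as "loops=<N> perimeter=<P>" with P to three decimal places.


loops=1 perimeter=5.886

Straddling triangles (16 of 32):
  (v1,v4,v2) [--+] → (0.800788, 0.387429, -0.0777)–(0.9613, 0, -0.0777)  len=0.4194
  (v2,v4,v5) [+-+] → (0.800788, 0.387429, -0.0777)–(0.6797, 0.6797, -0.0777)  len=0.3164
  (v4,v6,v5) [--+] → (0.292271, 0.840212, -0.0777)–(0.6797, 0.6797, -0.0777)  len=0.4194
  (v5,v6,v7) [+-+] → (0.292271, 0.840212, -0.0777)–(0, 0.9613, -0.0777)  len=0.3164
  (v6,v8,v7) [--+] → (-0.387429, 0.800788, -0.0777)–(0, 0.9613, -0.0777)  len=0.4194
  (v7,v8,v9) [+-+] → (-0.387429, 0.800788, -0.0777)–(-0.6797, 0.6797, -0.0777)  len=0.3164
  (v8,v10,v9) [--+] → (-0.840212, 0.292271, -0.0777)–(-0.6797, 0.6797, -0.0777)  len=0.4194
  (v9,v10,v11) [+-+] → (-0.840212, 0.292271, -0.0777)–(-0.9613, 0, -0.0777)  len=0.3164
  (v10,v12,v11) [--+] → (-0.800788, -0.387429, -0.0777)–(-0.9613, 0, -0.0777)  len=0.4194
  (v11,v12,v13) [+-+] → (-0.800788, -0.387429, -0.0777)–(-0.6797, -0.6797, -0.0777)  len=0.3164
  (v12,v14,v13) [--+] → (-0.292271, -0.840212, -0.0777)–(-0.6797, -0.6797, -0.0777)  len=0.4194
  (v13,v14,v15) [+-+] → (-0.292271, -0.840212, -0.0777)–(0, -0.9613, -0.0777)  len=0.3164
  (v14,v16,v15) [--+] → (0.387429, -0.800788, -0.0777)–(0, -0.9613, -0.0777)  len=0.4194
  (v15,v16,v17) [+-+] → (0.387429, -0.800788, -0.0777)–(0.6797, -0.6797, -0.0777)  len=0.3164
  (v16,v1,v17) [--+] → (0.840212, -0.292271, -0.0777)–(0.6797, -0.6797, -0.0777)  len=0.4194
  (v17,v1,v2) [+-+] → (0.840212, -0.292271, -0.0777)–(0.9613, 0, -0.0777)  len=0.3164

Chained into 1 loop(s):
  loop 1: 16 segments, perimeter = 5.8858
Total perimeter = 5.886


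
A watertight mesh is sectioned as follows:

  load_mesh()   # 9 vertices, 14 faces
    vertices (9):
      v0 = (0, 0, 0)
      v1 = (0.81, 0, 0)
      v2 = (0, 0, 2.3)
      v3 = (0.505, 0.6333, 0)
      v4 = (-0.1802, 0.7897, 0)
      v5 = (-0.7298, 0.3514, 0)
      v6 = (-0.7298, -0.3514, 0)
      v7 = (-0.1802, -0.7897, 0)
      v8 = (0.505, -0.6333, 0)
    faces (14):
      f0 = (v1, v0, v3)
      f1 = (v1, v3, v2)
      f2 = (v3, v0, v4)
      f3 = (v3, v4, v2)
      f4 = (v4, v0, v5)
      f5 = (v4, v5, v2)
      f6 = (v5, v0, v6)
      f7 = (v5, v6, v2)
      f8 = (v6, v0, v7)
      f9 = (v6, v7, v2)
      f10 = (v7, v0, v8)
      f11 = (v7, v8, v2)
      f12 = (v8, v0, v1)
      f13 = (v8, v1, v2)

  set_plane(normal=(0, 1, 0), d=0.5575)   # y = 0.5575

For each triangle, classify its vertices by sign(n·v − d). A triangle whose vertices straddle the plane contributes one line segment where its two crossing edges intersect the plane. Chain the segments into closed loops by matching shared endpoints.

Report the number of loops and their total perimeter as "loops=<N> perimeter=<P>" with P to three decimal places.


loops=1 perimeter=2.762

Straddling triangles (6 of 14):
  (v1,v0,v3) [--+] → (0.444556, 0.5575, 0)–(0.541506, 0.5575, 0)  len=0.0969
  (v1,v3,v2) [-+-] → (0.541506, 0.5575, 0)–(0.444556, 0.5575, 0.275288)  len=0.2919
  (v3,v0,v4) [+-+] → (0.444556, 0.5575, 0)–(-0.127215, 0.5575, 0)  len=0.5718
  (v3,v4,v2) [++-] → (-0.127215, 0.5575, 0.676282)–(0.444556, 0.5575, 0.275288)  len=0.6984
  (v4,v0,v5) [+--] → (-0.127215, 0.5575, 0)–(-0.471364, 0.5575, 0)  len=0.3441
  (v4,v5,v2) [+--] → (-0.471364, 0.5575, 0)–(-0.127215, 0.5575, 0.676282)  len=0.7588

Chained into 1 loop(s):
  loop 1: 6 segments, perimeter = 2.7619
Total perimeter = 2.762


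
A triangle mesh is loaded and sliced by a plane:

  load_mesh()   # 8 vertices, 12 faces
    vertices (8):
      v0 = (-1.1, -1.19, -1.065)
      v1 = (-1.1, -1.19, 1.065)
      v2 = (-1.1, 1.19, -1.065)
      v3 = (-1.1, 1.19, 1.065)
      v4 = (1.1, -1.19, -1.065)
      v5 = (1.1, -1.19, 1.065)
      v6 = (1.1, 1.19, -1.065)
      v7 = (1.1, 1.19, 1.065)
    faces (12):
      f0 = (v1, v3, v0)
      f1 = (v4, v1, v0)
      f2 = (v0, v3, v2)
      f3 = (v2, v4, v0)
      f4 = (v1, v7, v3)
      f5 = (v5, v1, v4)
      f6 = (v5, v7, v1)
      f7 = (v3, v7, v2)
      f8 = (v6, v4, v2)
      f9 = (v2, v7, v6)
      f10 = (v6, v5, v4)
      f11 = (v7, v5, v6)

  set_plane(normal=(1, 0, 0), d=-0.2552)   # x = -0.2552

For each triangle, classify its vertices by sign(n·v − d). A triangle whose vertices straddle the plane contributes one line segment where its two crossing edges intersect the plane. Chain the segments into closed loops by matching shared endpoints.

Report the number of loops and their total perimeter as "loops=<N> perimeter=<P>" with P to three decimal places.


loops=1 perimeter=9.020

Straddling triangles (8 of 12):
  (v4,v1,v0) [+--] → (-0.2552, -1.19, 0.24708)–(-0.2552, -1.19, -1.065)  len=1.3121
  (v2,v4,v0) [-+-] → (-0.2552, 0.27608, -1.065)–(-0.2552, -1.19, -1.065)  len=1.4661
  (v1,v7,v3) [-+-] → (-0.2552, -0.27608, 1.065)–(-0.2552, 1.19, 1.065)  len=1.4661
  (v5,v1,v4) [+-+] → (-0.2552, -1.19, 1.065)–(-0.2552, -1.19, 0.24708)  len=0.8179
  (v5,v7,v1) [++-] → (-0.2552, -0.27608, 1.065)–(-0.2552, -1.19, 1.065)  len=0.9139
  (v3,v7,v2) [-+-] → (-0.2552, 1.19, 1.065)–(-0.2552, 1.19, -0.24708)  len=1.3121
  (v6,v4,v2) [++-] → (-0.2552, 0.27608, -1.065)–(-0.2552, 1.19, -1.065)  len=0.9139
  (v2,v7,v6) [-++] → (-0.2552, 1.19, -0.24708)–(-0.2552, 1.19, -1.065)  len=0.8179

Chained into 1 loop(s):
  loop 1: 8 segments, perimeter = 9.0200
Total perimeter = 9.020


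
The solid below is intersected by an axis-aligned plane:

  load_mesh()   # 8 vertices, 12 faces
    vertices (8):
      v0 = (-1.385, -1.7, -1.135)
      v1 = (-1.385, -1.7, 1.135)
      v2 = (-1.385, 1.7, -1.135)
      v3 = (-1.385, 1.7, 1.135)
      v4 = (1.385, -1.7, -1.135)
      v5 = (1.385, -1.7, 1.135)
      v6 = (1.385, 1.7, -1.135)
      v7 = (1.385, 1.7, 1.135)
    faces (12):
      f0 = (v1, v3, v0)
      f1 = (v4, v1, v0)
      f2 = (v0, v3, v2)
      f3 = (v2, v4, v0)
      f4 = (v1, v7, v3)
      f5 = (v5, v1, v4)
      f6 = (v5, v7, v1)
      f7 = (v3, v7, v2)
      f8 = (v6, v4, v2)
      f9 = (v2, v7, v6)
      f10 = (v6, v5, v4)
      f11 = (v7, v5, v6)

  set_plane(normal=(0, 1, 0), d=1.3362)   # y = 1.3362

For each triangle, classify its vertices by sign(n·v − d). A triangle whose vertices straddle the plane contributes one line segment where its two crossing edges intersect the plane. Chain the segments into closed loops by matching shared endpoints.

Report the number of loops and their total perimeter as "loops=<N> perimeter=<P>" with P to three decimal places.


Straddling triangles (8 of 12):
  (v1,v3,v0) [-+-] → (-1.385, 1.3362, 1.135)–(-1.385, 1.3362, 0.89211)  len=0.2429
  (v0,v3,v2) [-++] → (-1.385, 1.3362, 0.89211)–(-1.385, 1.3362, -1.135)  len=2.0271
  (v2,v4,v0) [+--] → (-1.08861, 1.3362, -1.135)–(-1.385, 1.3362, -1.135)  len=0.2964
  (v1,v7,v3) [-++] → (1.08861, 1.3362, 1.135)–(-1.385, 1.3362, 1.135)  len=2.4736
  (v5,v7,v1) [-+-] → (1.385, 1.3362, 1.135)–(1.08861, 1.3362, 1.135)  len=0.2964
  (v6,v4,v2) [+-+] → (1.385, 1.3362, -1.135)–(-1.08861, 1.3362, -1.135)  len=2.4736
  (v6,v5,v4) [+--] → (1.385, 1.3362, -0.89211)–(1.385, 1.3362, -1.135)  len=0.2429
  (v7,v5,v6) [+-+] → (1.385, 1.3362, 1.135)–(1.385, 1.3362, -0.89211)  len=2.0271

Chained into 1 loop(s):
  loop 1: 8 segments, perimeter = 10.0800
Total perimeter = 10.080

loops=1 perimeter=10.080
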